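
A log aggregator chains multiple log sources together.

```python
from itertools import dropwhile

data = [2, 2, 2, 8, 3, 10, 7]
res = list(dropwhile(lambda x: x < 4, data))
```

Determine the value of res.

Step 1: dropwhile drops elements while < 4:
  2 < 4: dropped
  2 < 4: dropped
  2 < 4: dropped
  8: kept (dropping stopped)
Step 2: Remaining elements kept regardless of condition.
Therefore res = [8, 3, 10, 7].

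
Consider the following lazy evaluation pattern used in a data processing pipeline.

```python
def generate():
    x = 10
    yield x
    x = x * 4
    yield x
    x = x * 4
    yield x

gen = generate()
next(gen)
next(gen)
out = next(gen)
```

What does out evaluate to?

Step 1: Trace through generator execution:
  Yield 1: x starts at 10, yield 10
  Yield 2: x = 10 * 4 = 40, yield 40
  Yield 3: x = 40 * 4 = 160, yield 160
Step 2: First next() gets 10, second next() gets the second value, third next() yields 160.
Therefore out = 160.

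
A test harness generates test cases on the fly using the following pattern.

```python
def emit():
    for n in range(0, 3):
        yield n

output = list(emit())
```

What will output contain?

Step 1: The generator yields each value from range(0, 3).
Step 2: list() consumes all yields: [0, 1, 2].
Therefore output = [0, 1, 2].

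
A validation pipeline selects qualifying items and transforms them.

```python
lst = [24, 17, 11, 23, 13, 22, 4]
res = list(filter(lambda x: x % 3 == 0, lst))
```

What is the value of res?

Step 1: Filter elements divisible by 3:
  24 % 3 = 0: kept
  17 % 3 = 2: removed
  11 % 3 = 2: removed
  23 % 3 = 2: removed
  13 % 3 = 1: removed
  22 % 3 = 1: removed
  4 % 3 = 1: removed
Therefore res = [24].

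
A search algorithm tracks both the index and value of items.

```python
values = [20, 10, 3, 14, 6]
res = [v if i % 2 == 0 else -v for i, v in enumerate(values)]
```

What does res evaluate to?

Step 1: For each (i, v), keep v if i is even, negate if odd:
  i=0 (even): keep 20
  i=1 (odd): negate to -10
  i=2 (even): keep 3
  i=3 (odd): negate to -14
  i=4 (even): keep 6
Therefore res = [20, -10, 3, -14, 6].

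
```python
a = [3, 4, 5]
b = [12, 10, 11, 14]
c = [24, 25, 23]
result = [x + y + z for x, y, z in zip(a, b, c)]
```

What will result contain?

Step 1: zip three lists (truncates to shortest, len=3):
  3 + 12 + 24 = 39
  4 + 10 + 25 = 39
  5 + 11 + 23 = 39
Therefore result = [39, 39, 39].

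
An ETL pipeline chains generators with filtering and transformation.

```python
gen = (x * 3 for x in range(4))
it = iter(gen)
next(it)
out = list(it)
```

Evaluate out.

Step 1: Generator produces [0, 3, 6, 9].
Step 2: next(it) consumes first element (0).
Step 3: list(it) collects remaining: [3, 6, 9].
Therefore out = [3, 6, 9].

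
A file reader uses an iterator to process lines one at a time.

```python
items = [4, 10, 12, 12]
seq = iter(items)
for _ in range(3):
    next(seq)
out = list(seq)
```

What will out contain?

Step 1: Create iterator over [4, 10, 12, 12].
Step 2: Advance 3 positions (consuming [4, 10, 12]).
Step 3: list() collects remaining elements: [12].
Therefore out = [12].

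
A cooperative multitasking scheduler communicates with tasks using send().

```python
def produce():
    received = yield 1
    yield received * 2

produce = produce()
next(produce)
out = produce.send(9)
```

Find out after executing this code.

Step 1: next(produce) advances to first yield, producing 1.
Step 2: send(9) resumes, received = 9.
Step 3: yield received * 2 = 9 * 2 = 18.
Therefore out = 18.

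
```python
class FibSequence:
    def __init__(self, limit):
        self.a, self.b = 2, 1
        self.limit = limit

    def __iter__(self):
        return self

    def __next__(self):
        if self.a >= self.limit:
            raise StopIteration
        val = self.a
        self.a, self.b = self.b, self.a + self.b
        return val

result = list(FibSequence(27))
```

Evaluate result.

Step 1: Fibonacci-like sequence (a=2, b=1) until >= 27:
  Yield 2, then a,b = 1,3
  Yield 1, then a,b = 3,4
  Yield 3, then a,b = 4,7
  Yield 4, then a,b = 7,11
  Yield 7, then a,b = 11,18
  Yield 11, then a,b = 18,29
  Yield 18, then a,b = 29,47
Step 2: 29 >= 27, stop.
Therefore result = [2, 1, 3, 4, 7, 11, 18].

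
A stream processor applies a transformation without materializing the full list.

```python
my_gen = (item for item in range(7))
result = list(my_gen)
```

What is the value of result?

Step 1: Generator expression iterates range(7): [0, 1, 2, 3, 4, 5, 6].
Step 2: list() collects all values.
Therefore result = [0, 1, 2, 3, 4, 5, 6].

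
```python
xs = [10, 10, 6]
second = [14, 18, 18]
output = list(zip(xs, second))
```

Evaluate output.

Step 1: zip pairs elements at same index:
  Index 0: (10, 14)
  Index 1: (10, 18)
  Index 2: (6, 18)
Therefore output = [(10, 14), (10, 18), (6, 18)].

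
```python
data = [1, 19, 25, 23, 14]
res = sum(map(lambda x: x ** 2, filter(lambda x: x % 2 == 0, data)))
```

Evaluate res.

Step 1: Filter even numbers from [1, 19, 25, 23, 14]: [14]
Step 2: Square each: [196]
Step 3: Sum = 196.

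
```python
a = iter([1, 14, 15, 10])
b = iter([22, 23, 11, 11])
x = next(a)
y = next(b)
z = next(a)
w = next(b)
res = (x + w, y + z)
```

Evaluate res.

Step 1: a iterates [1, 14, 15, 10], b iterates [22, 23, 11, 11].
Step 2: x = next(a) = 1, y = next(b) = 22.
Step 3: z = next(a) = 14, w = next(b) = 23.
Step 4: res = (1 + 23, 22 + 14) = (24, 36).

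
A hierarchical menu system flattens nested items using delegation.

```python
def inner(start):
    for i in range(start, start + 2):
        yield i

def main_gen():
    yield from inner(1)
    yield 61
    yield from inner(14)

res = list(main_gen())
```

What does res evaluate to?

Step 1: main_gen() delegates to inner(1):
  yield 1
  yield 2
Step 2: yield 61
Step 3: Delegates to inner(14):
  yield 14
  yield 15
Therefore res = [1, 2, 61, 14, 15].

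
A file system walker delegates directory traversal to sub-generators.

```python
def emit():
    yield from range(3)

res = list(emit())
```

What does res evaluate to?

Step 1: yield from delegates to the iterable, yielding each element.
Step 2: Collected values: [0, 1, 2].
Therefore res = [0, 1, 2].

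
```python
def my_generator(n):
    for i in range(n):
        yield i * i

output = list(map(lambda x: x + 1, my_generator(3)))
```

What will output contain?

Step 1: my_generator(3) yields squares: [0, 1, 4].
Step 2: map adds 1 to each: [1, 2, 5].
Therefore output = [1, 2, 5].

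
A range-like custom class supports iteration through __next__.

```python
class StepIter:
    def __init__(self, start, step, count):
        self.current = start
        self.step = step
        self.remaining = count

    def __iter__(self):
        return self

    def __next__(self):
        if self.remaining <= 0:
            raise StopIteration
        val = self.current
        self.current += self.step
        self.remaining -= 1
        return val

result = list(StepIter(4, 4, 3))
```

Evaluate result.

Step 1: StepIter starts at 4, increments by 4, for 3 steps:
  Yield 4, then current += 4
  Yield 8, then current += 4
  Yield 12, then current += 4
Therefore result = [4, 8, 12].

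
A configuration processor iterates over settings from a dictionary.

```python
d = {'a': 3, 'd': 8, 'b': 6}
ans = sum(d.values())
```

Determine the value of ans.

Step 1: d.values() = [3, 8, 6].
Step 2: sum = 17.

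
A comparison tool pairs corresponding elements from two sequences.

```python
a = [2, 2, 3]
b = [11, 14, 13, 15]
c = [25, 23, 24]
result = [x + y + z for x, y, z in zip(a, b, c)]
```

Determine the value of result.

Step 1: zip three lists (truncates to shortest, len=3):
  2 + 11 + 25 = 38
  2 + 14 + 23 = 39
  3 + 13 + 24 = 40
Therefore result = [38, 39, 40].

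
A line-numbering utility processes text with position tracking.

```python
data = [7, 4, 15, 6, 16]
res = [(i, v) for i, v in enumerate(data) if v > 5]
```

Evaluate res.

Step 1: Filter enumerate([7, 4, 15, 6, 16]) keeping v > 5:
  (0, 7): 7 > 5, included
  (1, 4): 4 <= 5, excluded
  (2, 15): 15 > 5, included
  (3, 6): 6 > 5, included
  (4, 16): 16 > 5, included
Therefore res = [(0, 7), (2, 15), (3, 6), (4, 16)].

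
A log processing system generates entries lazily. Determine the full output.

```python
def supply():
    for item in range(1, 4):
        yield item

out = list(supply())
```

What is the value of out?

Step 1: The generator yields each value from range(1, 4).
Step 2: list() consumes all yields: [1, 2, 3].
Therefore out = [1, 2, 3].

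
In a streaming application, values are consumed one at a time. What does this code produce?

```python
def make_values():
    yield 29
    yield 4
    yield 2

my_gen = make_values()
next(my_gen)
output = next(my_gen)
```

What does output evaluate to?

Step 1: make_values() creates a generator.
Step 2: next(my_gen) yields 29 (consumed and discarded).
Step 3: next(my_gen) yields 4, assigned to output.
Therefore output = 4.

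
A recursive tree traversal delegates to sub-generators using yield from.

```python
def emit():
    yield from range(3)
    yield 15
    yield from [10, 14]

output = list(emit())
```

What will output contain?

Step 1: Trace yields in order:
  yield 0
  yield 1
  yield 2
  yield 15
  yield 10
  yield 14
Therefore output = [0, 1, 2, 15, 10, 14].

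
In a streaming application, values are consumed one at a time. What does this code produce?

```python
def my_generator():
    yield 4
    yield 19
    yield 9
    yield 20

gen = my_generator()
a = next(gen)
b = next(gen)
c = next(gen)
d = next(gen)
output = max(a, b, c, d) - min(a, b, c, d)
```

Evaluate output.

Step 1: Create generator and consume all values:
  a = next(gen) = 4
  b = next(gen) = 19
  c = next(gen) = 9
  d = next(gen) = 20
Step 2: max = 20, min = 4, output = 20 - 4 = 16.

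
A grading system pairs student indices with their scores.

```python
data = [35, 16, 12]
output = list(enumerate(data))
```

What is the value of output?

Step 1: enumerate pairs each element with its index:
  (0, 35)
  (1, 16)
  (2, 12)
Therefore output = [(0, 35), (1, 16), (2, 12)].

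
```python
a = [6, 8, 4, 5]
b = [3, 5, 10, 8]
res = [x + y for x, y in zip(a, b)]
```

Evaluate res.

Step 1: Add corresponding elements:
  6 + 3 = 9
  8 + 5 = 13
  4 + 10 = 14
  5 + 8 = 13
Therefore res = [9, 13, 14, 13].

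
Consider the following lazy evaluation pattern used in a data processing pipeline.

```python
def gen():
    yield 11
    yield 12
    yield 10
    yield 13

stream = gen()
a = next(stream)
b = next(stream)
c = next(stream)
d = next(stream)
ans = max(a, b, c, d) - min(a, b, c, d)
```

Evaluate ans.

Step 1: Create generator and consume all values:
  a = next(stream) = 11
  b = next(stream) = 12
  c = next(stream) = 10
  d = next(stream) = 13
Step 2: max = 13, min = 10, ans = 13 - 10 = 3.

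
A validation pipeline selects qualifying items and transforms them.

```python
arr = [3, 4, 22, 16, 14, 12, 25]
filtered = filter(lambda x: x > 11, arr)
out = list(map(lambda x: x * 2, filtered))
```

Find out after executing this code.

Step 1: Filter arr for elements > 11:
  3: removed
  4: removed
  22: kept
  16: kept
  14: kept
  12: kept
  25: kept
Step 2: Map x * 2 on filtered [22, 16, 14, 12, 25]:
  22 -> 44
  16 -> 32
  14 -> 28
  12 -> 24
  25 -> 50
Therefore out = [44, 32, 28, 24, 50].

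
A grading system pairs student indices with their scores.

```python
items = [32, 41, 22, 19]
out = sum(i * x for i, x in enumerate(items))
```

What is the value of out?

Step 1: Compute i * x for each (i, x) in enumerate([32, 41, 22, 19]):
  i=0, x=32: 0*32 = 0
  i=1, x=41: 1*41 = 41
  i=2, x=22: 2*22 = 44
  i=3, x=19: 3*19 = 57
Step 2: sum = 0 + 41 + 44 + 57 = 142.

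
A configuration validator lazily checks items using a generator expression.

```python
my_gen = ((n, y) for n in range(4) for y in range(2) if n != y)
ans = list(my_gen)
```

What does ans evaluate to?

Step 1: Nested generator over range(4) x range(2) where n != y:
  (0, 0): excluded (n == y)
  (0, 1): included
  (1, 0): included
  (1, 1): excluded (n == y)
  (2, 0): included
  (2, 1): included
  (3, 0): included
  (3, 1): included
Therefore ans = [(0, 1), (1, 0), (2, 0), (2, 1), (3, 0), (3, 1)].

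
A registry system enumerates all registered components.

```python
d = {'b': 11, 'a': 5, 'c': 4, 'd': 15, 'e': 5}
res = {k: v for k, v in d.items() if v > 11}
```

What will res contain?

Step 1: Filter items where value > 11:
  'b': 11 <= 11: removed
  'a': 5 <= 11: removed
  'c': 4 <= 11: removed
  'd': 15 > 11: kept
  'e': 5 <= 11: removed
Therefore res = {'d': 15}.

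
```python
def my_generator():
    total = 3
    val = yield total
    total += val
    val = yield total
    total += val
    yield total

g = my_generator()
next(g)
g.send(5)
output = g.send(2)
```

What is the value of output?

Step 1: next() -> yield total=3.
Step 2: send(5) -> val=5, total = 3+5 = 8, yield 8.
Step 3: send(2) -> val=2, total = 8+2 = 10, yield 10.
Therefore output = 10.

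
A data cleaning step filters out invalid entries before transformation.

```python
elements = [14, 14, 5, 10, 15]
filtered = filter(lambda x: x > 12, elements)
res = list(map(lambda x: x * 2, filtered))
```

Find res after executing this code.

Step 1: Filter elements for elements > 12:
  14: kept
  14: kept
  5: removed
  10: removed
  15: kept
Step 2: Map x * 2 on filtered [14, 14, 15]:
  14 -> 28
  14 -> 28
  15 -> 30
Therefore res = [28, 28, 30].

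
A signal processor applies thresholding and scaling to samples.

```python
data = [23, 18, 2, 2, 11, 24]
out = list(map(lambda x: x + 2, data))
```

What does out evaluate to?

Step 1: Apply lambda x: x + 2 to each element:
  23 -> 25
  18 -> 20
  2 -> 4
  2 -> 4
  11 -> 13
  24 -> 26
Therefore out = [25, 20, 4, 4, 13, 26].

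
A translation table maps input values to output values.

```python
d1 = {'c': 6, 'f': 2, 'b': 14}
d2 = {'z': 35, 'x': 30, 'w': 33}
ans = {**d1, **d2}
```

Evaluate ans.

Step 1: Merge d1 and d2 (d2 values override on key conflicts).
Step 2: d1 has keys ['c', 'f', 'b'], d2 has keys ['z', 'x', 'w'].
Therefore ans = {'c': 6, 'f': 2, 'b': 14, 'z': 35, 'x': 30, 'w': 33}.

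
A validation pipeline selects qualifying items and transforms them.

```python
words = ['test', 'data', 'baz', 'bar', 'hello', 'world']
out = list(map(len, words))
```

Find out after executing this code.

Step 1: Map len() to each word:
  'test' -> 4
  'data' -> 4
  'baz' -> 3
  'bar' -> 3
  'hello' -> 5
  'world' -> 5
Therefore out = [4, 4, 3, 3, 5, 5].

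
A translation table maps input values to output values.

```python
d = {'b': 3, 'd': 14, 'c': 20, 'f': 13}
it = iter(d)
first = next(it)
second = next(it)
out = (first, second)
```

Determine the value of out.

Step 1: iter(d) iterates over keys: ['b', 'd', 'c', 'f'].
Step 2: first = next(it) = 'b', second = next(it) = 'd'.
Therefore out = ('b', 'd').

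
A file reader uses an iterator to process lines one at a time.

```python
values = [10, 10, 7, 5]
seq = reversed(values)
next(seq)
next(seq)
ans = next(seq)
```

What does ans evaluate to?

Step 1: reversed([10, 10, 7, 5]) gives iterator: [5, 7, 10, 10].
Step 2: First next() = 5, second next() = 7.
Step 3: Third next() = 10.
Therefore ans = 10.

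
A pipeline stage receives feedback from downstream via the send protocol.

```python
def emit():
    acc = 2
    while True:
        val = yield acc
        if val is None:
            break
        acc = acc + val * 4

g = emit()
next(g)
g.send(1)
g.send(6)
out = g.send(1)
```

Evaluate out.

Step 1: next() -> yield acc=2.
Step 2: send(1) -> val=1, acc = 2 + 1*4 = 6, yield 6.
Step 3: send(6) -> val=6, acc = 6 + 6*4 = 30, yield 30.
Step 4: send(1) -> val=1, acc = 30 + 1*4 = 34, yield 34.
Therefore out = 34.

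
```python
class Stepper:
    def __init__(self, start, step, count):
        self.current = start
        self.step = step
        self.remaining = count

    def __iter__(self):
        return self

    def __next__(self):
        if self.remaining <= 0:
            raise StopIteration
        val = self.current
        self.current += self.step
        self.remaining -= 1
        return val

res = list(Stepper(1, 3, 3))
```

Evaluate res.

Step 1: Stepper starts at 1, increments by 3, for 3 steps:
  Yield 1, then current += 3
  Yield 4, then current += 3
  Yield 7, then current += 3
Therefore res = [1, 4, 7].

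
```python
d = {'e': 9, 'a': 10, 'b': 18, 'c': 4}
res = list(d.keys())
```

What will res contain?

Step 1: d.keys() returns the dictionary keys in insertion order.
Therefore res = ['e', 'a', 'b', 'c'].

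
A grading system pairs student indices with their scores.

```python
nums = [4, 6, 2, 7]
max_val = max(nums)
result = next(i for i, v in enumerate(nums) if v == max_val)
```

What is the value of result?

Step 1: max([4, 6, 2, 7]) = 7.
Step 2: Find first index where value == 7:
  Index 0: 4 != 7
  Index 1: 6 != 7
  Index 2: 2 != 7
  Index 3: 7 == 7, found!
Therefore result = 3.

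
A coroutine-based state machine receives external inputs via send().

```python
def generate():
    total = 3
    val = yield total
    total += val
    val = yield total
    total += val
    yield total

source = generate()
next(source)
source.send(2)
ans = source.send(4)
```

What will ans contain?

Step 1: next() -> yield total=3.
Step 2: send(2) -> val=2, total = 3+2 = 5, yield 5.
Step 3: send(4) -> val=4, total = 5+4 = 9, yield 9.
Therefore ans = 9.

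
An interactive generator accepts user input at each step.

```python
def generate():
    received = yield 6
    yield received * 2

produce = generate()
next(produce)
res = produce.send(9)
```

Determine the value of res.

Step 1: next(produce) advances to first yield, producing 6.
Step 2: send(9) resumes, received = 9.
Step 3: yield received * 2 = 9 * 2 = 18.
Therefore res = 18.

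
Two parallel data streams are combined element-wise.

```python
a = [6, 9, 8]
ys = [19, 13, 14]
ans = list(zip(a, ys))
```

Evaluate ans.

Step 1: zip pairs elements at same index:
  Index 0: (6, 19)
  Index 1: (9, 13)
  Index 2: (8, 14)
Therefore ans = [(6, 19), (9, 13), (8, 14)].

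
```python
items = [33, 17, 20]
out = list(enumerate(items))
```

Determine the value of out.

Step 1: enumerate pairs each element with its index:
  (0, 33)
  (1, 17)
  (2, 20)
Therefore out = [(0, 33), (1, 17), (2, 20)].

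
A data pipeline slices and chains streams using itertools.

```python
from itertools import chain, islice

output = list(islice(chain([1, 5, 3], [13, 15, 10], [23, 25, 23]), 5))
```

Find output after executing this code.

Step 1: chain([1, 5, 3], [13, 15, 10], [23, 25, 23]) = [1, 5, 3, 13, 15, 10, 23, 25, 23].
Step 2: islice takes first 5 elements: [1, 5, 3, 13, 15].
Therefore output = [1, 5, 3, 13, 15].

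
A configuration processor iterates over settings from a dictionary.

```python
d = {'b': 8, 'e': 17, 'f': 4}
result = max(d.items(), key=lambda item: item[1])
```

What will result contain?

Step 1: Find item with maximum value:
  ('b', 8)
  ('e', 17)
  ('f', 4)
Step 2: Maximum value is 17 at key 'e'.
Therefore result = ('e', 17).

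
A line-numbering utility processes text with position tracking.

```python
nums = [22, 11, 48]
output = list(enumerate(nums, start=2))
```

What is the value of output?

Step 1: enumerate with start=2:
  (2, 22)
  (3, 11)
  (4, 48)
Therefore output = [(2, 22), (3, 11), (4, 48)].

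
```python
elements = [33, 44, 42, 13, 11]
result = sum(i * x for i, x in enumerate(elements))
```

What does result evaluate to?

Step 1: Compute i * x for each (i, x) in enumerate([33, 44, 42, 13, 11]):
  i=0, x=33: 0*33 = 0
  i=1, x=44: 1*44 = 44
  i=2, x=42: 2*42 = 84
  i=3, x=13: 3*13 = 39
  i=4, x=11: 4*11 = 44
Step 2: sum = 0 + 44 + 84 + 39 + 44 = 211.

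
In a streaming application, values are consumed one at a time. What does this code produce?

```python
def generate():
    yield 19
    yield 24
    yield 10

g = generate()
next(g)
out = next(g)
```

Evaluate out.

Step 1: generate() creates a generator.
Step 2: next(g) yields 19 (consumed and discarded).
Step 3: next(g) yields 24, assigned to out.
Therefore out = 24.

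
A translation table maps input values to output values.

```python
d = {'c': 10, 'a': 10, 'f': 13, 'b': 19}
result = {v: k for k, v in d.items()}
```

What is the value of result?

Step 1: Invert dict (swap keys and values):
  'c': 10 -> 10: 'c'
  'a': 10 -> 10: 'a'
  'f': 13 -> 13: 'f'
  'b': 19 -> 19: 'b'
Therefore result = {10: 'a', 13: 'f', 19: 'b'}.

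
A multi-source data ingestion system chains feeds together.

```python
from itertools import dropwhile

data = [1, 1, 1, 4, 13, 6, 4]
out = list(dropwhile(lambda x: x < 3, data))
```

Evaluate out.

Step 1: dropwhile drops elements while < 3:
  1 < 3: dropped
  1 < 3: dropped
  1 < 3: dropped
  4: kept (dropping stopped)
Step 2: Remaining elements kept regardless of condition.
Therefore out = [4, 13, 6, 4].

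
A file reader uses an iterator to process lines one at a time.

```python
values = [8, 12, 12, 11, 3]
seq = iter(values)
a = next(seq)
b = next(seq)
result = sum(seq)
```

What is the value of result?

Step 1: Create iterator over [8, 12, 12, 11, 3].
Step 2: a = next() = 8, b = next() = 12.
Step 3: sum() of remaining [12, 11, 3] = 26.
Therefore result = 26.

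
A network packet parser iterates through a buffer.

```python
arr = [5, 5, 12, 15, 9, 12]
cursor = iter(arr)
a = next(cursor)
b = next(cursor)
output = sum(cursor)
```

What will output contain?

Step 1: Create iterator over [5, 5, 12, 15, 9, 12].
Step 2: a = next() = 5, b = next() = 5.
Step 3: sum() of remaining [12, 15, 9, 12] = 48.
Therefore output = 48.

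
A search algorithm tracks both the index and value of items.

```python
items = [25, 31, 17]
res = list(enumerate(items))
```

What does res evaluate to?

Step 1: enumerate pairs each element with its index:
  (0, 25)
  (1, 31)
  (2, 17)
Therefore res = [(0, 25), (1, 31), (2, 17)].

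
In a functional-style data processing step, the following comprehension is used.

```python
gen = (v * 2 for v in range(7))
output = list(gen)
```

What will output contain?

Step 1: For each v in range(7), compute v*2:
  v=0: 0*2 = 0
  v=1: 1*2 = 2
  v=2: 2*2 = 4
  v=3: 3*2 = 6
  v=4: 4*2 = 8
  v=5: 5*2 = 10
  v=6: 6*2 = 12
Therefore output = [0, 2, 4, 6, 8, 10, 12].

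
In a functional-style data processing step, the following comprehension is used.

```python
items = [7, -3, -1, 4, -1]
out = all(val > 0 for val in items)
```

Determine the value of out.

Step 1: Check val > 0 for each element in [7, -3, -1, 4, -1]:
  7 > 0: True
  -3 > 0: False
  -1 > 0: False
  4 > 0: True
  -1 > 0: False
Step 2: all() returns False.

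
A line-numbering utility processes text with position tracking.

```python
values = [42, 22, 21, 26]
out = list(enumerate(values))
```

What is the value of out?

Step 1: enumerate pairs each element with its index:
  (0, 42)
  (1, 22)
  (2, 21)
  (3, 26)
Therefore out = [(0, 42), (1, 22), (2, 21), (3, 26)].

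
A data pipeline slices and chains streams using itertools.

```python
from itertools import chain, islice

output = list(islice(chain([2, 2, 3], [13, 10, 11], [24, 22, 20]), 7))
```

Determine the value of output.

Step 1: chain([2, 2, 3], [13, 10, 11], [24, 22, 20]) = [2, 2, 3, 13, 10, 11, 24, 22, 20].
Step 2: islice takes first 7 elements: [2, 2, 3, 13, 10, 11, 24].
Therefore output = [2, 2, 3, 13, 10, 11, 24].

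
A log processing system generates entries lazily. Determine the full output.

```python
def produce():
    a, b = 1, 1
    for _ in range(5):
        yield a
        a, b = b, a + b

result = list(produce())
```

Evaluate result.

Step 1: Fibonacci-like sequence starting with a=1, b=1:
  Iteration 1: yield a=1, then a,b = 1,2
  Iteration 2: yield a=1, then a,b = 2,3
  Iteration 3: yield a=2, then a,b = 3,5
  Iteration 4: yield a=3, then a,b = 5,8
  Iteration 5: yield a=5, then a,b = 8,13
Therefore result = [1, 1, 2, 3, 5].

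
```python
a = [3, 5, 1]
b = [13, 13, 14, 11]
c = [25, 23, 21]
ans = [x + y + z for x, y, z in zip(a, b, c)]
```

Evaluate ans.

Step 1: zip three lists (truncates to shortest, len=3):
  3 + 13 + 25 = 41
  5 + 13 + 23 = 41
  1 + 14 + 21 = 36
Therefore ans = [41, 41, 36].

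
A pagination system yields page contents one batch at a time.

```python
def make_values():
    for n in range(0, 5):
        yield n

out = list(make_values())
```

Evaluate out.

Step 1: The generator yields each value from range(0, 5).
Step 2: list() consumes all yields: [0, 1, 2, 3, 4].
Therefore out = [0, 1, 2, 3, 4].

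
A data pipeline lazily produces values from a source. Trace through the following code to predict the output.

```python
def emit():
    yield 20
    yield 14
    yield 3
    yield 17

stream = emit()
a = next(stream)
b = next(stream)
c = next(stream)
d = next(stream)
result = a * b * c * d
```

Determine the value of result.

Step 1: Create generator and consume all values:
  a = next(stream) = 20
  b = next(stream) = 14
  c = next(stream) = 3
  d = next(stream) = 17
Step 2: result = 20 * 14 * 3 * 17 = 14280.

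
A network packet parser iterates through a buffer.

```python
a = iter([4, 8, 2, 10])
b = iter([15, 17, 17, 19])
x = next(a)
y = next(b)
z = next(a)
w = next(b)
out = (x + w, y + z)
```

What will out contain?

Step 1: a iterates [4, 8, 2, 10], b iterates [15, 17, 17, 19].
Step 2: x = next(a) = 4, y = next(b) = 15.
Step 3: z = next(a) = 8, w = next(b) = 17.
Step 4: out = (4 + 17, 15 + 8) = (21, 23).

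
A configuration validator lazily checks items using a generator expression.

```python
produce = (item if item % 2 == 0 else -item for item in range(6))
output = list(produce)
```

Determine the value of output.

Step 1: For each item in range(6), yield item if even, else -item:
  item=0: even, yield 0
  item=1: odd, yield -1
  item=2: even, yield 2
  item=3: odd, yield -3
  item=4: even, yield 4
  item=5: odd, yield -5
Therefore output = [0, -1, 2, -3, 4, -5].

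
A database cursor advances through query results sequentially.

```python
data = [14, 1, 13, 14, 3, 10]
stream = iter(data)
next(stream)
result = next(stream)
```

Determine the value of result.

Step 1: Create iterator over [14, 1, 13, 14, 3, 10].
Step 2: next() consumes 14.
Step 3: next() returns 1.
Therefore result = 1.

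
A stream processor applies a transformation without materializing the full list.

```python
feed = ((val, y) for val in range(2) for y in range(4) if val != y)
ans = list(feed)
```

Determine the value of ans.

Step 1: Nested generator over range(2) x range(4) where val != y:
  (0, 0): excluded (val == y)
  (0, 1): included
  (0, 2): included
  (0, 3): included
  (1, 0): included
  (1, 1): excluded (val == y)
  (1, 2): included
  (1, 3): included
Therefore ans = [(0, 1), (0, 2), (0, 3), (1, 0), (1, 2), (1, 3)].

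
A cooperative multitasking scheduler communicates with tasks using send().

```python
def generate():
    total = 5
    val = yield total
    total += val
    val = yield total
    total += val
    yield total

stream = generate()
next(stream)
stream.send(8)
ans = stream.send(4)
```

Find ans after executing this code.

Step 1: next() -> yield total=5.
Step 2: send(8) -> val=8, total = 5+8 = 13, yield 13.
Step 3: send(4) -> val=4, total = 13+4 = 17, yield 17.
Therefore ans = 17.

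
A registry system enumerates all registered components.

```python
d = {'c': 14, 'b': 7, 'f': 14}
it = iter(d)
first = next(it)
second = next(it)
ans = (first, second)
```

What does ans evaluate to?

Step 1: iter(d) iterates over keys: ['c', 'b', 'f'].
Step 2: first = next(it) = 'c', second = next(it) = 'b'.
Therefore ans = ('c', 'b').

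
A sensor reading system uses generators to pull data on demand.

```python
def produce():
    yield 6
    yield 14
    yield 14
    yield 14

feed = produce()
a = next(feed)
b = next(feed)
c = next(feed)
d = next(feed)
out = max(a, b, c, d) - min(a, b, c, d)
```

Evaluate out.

Step 1: Create generator and consume all values:
  a = next(feed) = 6
  b = next(feed) = 14
  c = next(feed) = 14
  d = next(feed) = 14
Step 2: max = 14, min = 6, out = 14 - 6 = 8.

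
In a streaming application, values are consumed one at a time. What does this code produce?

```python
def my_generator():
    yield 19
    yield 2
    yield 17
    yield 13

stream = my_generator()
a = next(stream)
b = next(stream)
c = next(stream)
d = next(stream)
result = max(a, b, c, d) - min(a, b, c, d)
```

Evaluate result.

Step 1: Create generator and consume all values:
  a = next(stream) = 19
  b = next(stream) = 2
  c = next(stream) = 17
  d = next(stream) = 13
Step 2: max = 19, min = 2, result = 19 - 2 = 17.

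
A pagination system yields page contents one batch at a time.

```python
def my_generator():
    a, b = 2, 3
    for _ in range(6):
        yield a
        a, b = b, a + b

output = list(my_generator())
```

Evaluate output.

Step 1: Fibonacci-like sequence starting with a=2, b=3:
  Iteration 1: yield a=2, then a,b = 3,5
  Iteration 2: yield a=3, then a,b = 5,8
  Iteration 3: yield a=5, then a,b = 8,13
  Iteration 4: yield a=8, then a,b = 13,21
  Iteration 5: yield a=13, then a,b = 21,34
  Iteration 6: yield a=21, then a,b = 34,55
Therefore output = [2, 3, 5, 8, 13, 21].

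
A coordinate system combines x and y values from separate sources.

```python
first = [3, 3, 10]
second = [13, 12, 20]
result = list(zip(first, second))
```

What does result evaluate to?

Step 1: zip pairs elements at same index:
  Index 0: (3, 13)
  Index 1: (3, 12)
  Index 2: (10, 20)
Therefore result = [(3, 13), (3, 12), (10, 20)].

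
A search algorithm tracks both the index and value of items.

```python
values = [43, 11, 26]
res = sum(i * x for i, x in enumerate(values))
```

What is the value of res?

Step 1: Compute i * x for each (i, x) in enumerate([43, 11, 26]):
  i=0, x=43: 0*43 = 0
  i=1, x=11: 1*11 = 11
  i=2, x=26: 2*26 = 52
Step 2: sum = 0 + 11 + 52 = 63.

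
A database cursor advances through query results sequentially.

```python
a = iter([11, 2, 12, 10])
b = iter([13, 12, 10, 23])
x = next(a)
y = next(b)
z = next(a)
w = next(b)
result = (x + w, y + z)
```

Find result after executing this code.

Step 1: a iterates [11, 2, 12, 10], b iterates [13, 12, 10, 23].
Step 2: x = next(a) = 11, y = next(b) = 13.
Step 3: z = next(a) = 2, w = next(b) = 12.
Step 4: result = (11 + 12, 13 + 2) = (23, 15).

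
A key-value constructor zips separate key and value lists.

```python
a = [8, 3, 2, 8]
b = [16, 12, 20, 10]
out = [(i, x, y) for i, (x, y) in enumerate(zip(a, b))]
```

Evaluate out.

Step 1: enumerate(zip(a, b)) gives index with paired elements:
  i=0: (8, 16)
  i=1: (3, 12)
  i=2: (2, 20)
  i=3: (8, 10)
Therefore out = [(0, 8, 16), (1, 3, 12), (2, 2, 20), (3, 8, 10)].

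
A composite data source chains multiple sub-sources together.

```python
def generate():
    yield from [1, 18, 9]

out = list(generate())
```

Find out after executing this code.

Step 1: yield from delegates to the iterable, yielding each element.
Step 2: Collected values: [1, 18, 9].
Therefore out = [1, 18, 9].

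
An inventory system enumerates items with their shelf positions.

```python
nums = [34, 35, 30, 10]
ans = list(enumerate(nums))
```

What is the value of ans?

Step 1: enumerate pairs each element with its index:
  (0, 34)
  (1, 35)
  (2, 30)
  (3, 10)
Therefore ans = [(0, 34), (1, 35), (2, 30), (3, 10)].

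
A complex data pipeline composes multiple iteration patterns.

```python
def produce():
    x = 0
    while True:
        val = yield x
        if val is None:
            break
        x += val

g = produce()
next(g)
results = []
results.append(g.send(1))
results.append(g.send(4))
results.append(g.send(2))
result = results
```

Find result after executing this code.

Step 1: next(g) -> yield 0.
Step 2: send(1) -> x = 1, yield 1.
Step 3: send(4) -> x = 5, yield 5.
Step 4: send(2) -> x = 7, yield 7.
Therefore result = [1, 5, 7].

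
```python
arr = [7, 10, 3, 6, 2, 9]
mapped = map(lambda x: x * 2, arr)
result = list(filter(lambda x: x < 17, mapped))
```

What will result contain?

Step 1: Map x * 2:
  7 -> 14
  10 -> 20
  3 -> 6
  6 -> 12
  2 -> 4
  9 -> 18
Step 2: Filter for < 17:
  14: kept
  20: removed
  6: kept
  12: kept
  4: kept
  18: removed
Therefore result = [14, 6, 12, 4].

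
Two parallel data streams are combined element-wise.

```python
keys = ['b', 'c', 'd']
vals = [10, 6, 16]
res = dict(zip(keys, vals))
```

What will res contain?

Step 1: zip pairs keys with values:
  'b' -> 10
  'c' -> 6
  'd' -> 16
Therefore res = {'b': 10, 'c': 6, 'd': 16}.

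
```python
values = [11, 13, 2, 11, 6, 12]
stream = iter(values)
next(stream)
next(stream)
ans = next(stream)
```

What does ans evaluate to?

Step 1: Create iterator over [11, 13, 2, 11, 6, 12].
Step 2: next() consumes 11.
Step 3: next() consumes 13.
Step 4: next() returns 2.
Therefore ans = 2.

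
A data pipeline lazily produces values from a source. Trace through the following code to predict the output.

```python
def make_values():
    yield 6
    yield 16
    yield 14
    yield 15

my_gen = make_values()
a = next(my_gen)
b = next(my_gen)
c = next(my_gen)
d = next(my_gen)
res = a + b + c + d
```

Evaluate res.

Step 1: Create generator and consume all values:
  a = next(my_gen) = 6
  b = next(my_gen) = 16
  c = next(my_gen) = 14
  d = next(my_gen) = 15
Step 2: res = 6 + 16 + 14 + 15 = 51.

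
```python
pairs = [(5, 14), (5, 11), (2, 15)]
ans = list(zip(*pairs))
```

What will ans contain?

Step 1: zip(*pairs) transposes: unzips [(5, 14), (5, 11), (2, 15)] into separate sequences.
Step 2: First elements: (5, 5, 2), second elements: (14, 11, 15).
Therefore ans = [(5, 5, 2), (14, 11, 15)].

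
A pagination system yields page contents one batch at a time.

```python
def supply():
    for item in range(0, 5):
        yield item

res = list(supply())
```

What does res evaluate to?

Step 1: The generator yields each value from range(0, 5).
Step 2: list() consumes all yields: [0, 1, 2, 3, 4].
Therefore res = [0, 1, 2, 3, 4].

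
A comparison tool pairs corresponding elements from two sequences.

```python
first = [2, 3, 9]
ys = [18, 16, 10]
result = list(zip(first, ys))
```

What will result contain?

Step 1: zip pairs elements at same index:
  Index 0: (2, 18)
  Index 1: (3, 16)
  Index 2: (9, 10)
Therefore result = [(2, 18), (3, 16), (9, 10)].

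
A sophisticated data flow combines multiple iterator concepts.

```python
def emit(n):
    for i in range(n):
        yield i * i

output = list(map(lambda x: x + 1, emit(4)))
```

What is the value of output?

Step 1: emit(4) yields squares: [0, 1, 4, 9].
Step 2: map adds 1 to each: [1, 2, 5, 10].
Therefore output = [1, 2, 5, 10].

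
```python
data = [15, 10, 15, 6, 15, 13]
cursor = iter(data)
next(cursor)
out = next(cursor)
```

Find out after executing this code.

Step 1: Create iterator over [15, 10, 15, 6, 15, 13].
Step 2: next() consumes 15.
Step 3: next() returns 10.
Therefore out = 10.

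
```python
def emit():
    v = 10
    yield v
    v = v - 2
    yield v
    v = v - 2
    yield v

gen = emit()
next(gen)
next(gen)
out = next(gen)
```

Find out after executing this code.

Step 1: Trace through generator execution:
  Yield 1: v starts at 10, yield 10
  Yield 2: v = 10 - 2 = 8, yield 8
  Yield 3: v = 8 - 2 = 6, yield 6
Step 2: First next() gets 10, second next() gets the second value, third next() yields 6.
Therefore out = 6.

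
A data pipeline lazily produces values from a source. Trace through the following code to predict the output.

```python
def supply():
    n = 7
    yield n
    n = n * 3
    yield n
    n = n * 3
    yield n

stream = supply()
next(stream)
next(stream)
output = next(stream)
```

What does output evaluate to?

Step 1: Trace through generator execution:
  Yield 1: n starts at 7, yield 7
  Yield 2: n = 7 * 3 = 21, yield 21
  Yield 3: n = 21 * 3 = 63, yield 63
Step 2: First next() gets 7, second next() gets the second value, third next() yields 63.
Therefore output = 63.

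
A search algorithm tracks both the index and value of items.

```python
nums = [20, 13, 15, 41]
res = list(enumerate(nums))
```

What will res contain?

Step 1: enumerate pairs each element with its index:
  (0, 20)
  (1, 13)
  (2, 15)
  (3, 41)
Therefore res = [(0, 20), (1, 13), (2, 15), (3, 41)].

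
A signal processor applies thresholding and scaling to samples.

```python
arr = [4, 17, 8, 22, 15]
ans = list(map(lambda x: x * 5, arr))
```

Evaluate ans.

Step 1: Apply lambda x: x * 5 to each element:
  4 -> 20
  17 -> 85
  8 -> 40
  22 -> 110
  15 -> 75
Therefore ans = [20, 85, 40, 110, 75].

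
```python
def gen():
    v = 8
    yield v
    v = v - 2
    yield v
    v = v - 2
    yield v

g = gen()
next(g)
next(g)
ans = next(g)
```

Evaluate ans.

Step 1: Trace through generator execution:
  Yield 1: v starts at 8, yield 8
  Yield 2: v = 8 - 2 = 6, yield 6
  Yield 3: v = 6 - 2 = 4, yield 4
Step 2: First next() gets 8, second next() gets the second value, third next() yields 4.
Therefore ans = 4.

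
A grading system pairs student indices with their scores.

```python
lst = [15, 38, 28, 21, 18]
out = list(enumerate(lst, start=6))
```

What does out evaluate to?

Step 1: enumerate with start=6:
  (6, 15)
  (7, 38)
  (8, 28)
  (9, 21)
  (10, 18)
Therefore out = [(6, 15), (7, 38), (8, 28), (9, 21), (10, 18)].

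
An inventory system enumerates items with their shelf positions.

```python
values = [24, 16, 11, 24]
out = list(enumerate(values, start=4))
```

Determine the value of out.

Step 1: enumerate with start=4:
  (4, 24)
  (5, 16)
  (6, 11)
  (7, 24)
Therefore out = [(4, 24), (5, 16), (6, 11), (7, 24)].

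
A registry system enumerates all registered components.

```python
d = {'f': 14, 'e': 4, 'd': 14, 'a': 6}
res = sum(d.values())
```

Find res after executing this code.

Step 1: d.values() = [14, 4, 14, 6].
Step 2: sum = 38.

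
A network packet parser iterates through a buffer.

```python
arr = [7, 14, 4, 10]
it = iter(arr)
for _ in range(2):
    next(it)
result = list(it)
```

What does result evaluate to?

Step 1: Create iterator over [7, 14, 4, 10].
Step 2: Advance 2 positions (consuming [7, 14]).
Step 3: list() collects remaining elements: [4, 10].
Therefore result = [4, 10].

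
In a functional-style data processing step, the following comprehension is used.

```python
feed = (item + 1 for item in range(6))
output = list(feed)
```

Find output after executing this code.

Step 1: For each item in range(6), compute item+1:
  item=0: 0+1 = 1
  item=1: 1+1 = 2
  item=2: 2+1 = 3
  item=3: 3+1 = 4
  item=4: 4+1 = 5
  item=5: 5+1 = 6
Therefore output = [1, 2, 3, 4, 5, 6].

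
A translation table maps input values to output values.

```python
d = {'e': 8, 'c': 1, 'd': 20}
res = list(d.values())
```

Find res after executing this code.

Step 1: d.values() returns the dictionary values in insertion order.
Therefore res = [8, 1, 20].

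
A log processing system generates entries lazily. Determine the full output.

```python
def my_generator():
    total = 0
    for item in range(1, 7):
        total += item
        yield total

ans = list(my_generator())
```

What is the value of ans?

Step 1: Generator accumulates running sum:
  item=1: total = 1, yield 1
  item=2: total = 3, yield 3
  item=3: total = 6, yield 6
  item=4: total = 10, yield 10
  item=5: total = 15, yield 15
  item=6: total = 21, yield 21
Therefore ans = [1, 3, 6, 10, 15, 21].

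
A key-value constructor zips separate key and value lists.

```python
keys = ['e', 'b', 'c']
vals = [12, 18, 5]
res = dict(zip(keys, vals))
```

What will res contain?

Step 1: zip pairs keys with values:
  'e' -> 12
  'b' -> 18
  'c' -> 5
Therefore res = {'e': 12, 'b': 18, 'c': 5}.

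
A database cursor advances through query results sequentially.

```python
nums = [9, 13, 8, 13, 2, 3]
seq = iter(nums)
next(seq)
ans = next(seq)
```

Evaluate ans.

Step 1: Create iterator over [9, 13, 8, 13, 2, 3].
Step 2: next() consumes 9.
Step 3: next() returns 13.
Therefore ans = 13.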